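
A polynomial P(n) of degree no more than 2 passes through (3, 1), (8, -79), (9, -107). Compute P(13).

-259

Write P(n) = an^2 + bn + c. Substituting each data point gives a linear system:
  9a + 3b + c = 1
  64a + 8b + c = -79
  81a + 9b + c = -107
Solving the system yields a = -2, b = 6, c = 1.
So P(n) = -2n² + 6n + 1.
Then P(13) = -259.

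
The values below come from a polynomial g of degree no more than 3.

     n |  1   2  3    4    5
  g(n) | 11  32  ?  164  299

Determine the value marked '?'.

79

On equispaced nodes a degree-3 polynomial has vanishing fourth forward difference, so
  g(1) - 4·g(2) + 6·g(3) - 4·g(4) + g(5) = 0.
Substituting the known values and solving for g(3):
  6·g(3) = 474
  g(3) = 79.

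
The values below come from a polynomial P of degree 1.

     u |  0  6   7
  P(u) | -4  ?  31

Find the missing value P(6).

The 2 known points determine the degree-1 polynomial uniquely.
Write P(u) = au + b. Substituting each data point gives a linear system:
  b = -4
  7a + b = 31
Solving the system yields a = 5, b = -4.
So P(u) = 5u - 4.
Then P(6) = 26.

26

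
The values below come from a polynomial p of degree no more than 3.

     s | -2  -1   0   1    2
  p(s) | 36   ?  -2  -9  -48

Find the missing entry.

3

On equispaced nodes a degree-3 polynomial has vanishing fourth forward difference, so
  p(-2) - 4·p(-1) + 6·p(0) - 4·p(1) + p(2) = 0.
Substituting the known values and solving for p(-1):
  -4·p(-1) = -12
  p(-1) = 3.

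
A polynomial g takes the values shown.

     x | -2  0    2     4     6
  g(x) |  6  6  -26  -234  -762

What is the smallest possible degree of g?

Forward differences of the values at x = -2, 0, 2, 4, 6:
  g  : 6  6  -26  -234  -762
  Δ  : 0  -32  -208  -528
  Δ^2: -32  -176  -320
  Δ^3: -144  -144
  Δ^4: 0
The third differences are constant (-144) and nonzero, while all higher differences vanish, so the minimal degree is 3.

3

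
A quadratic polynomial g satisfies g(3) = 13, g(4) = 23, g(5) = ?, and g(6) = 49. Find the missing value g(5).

The 3 known points determine the degree-2 polynomial uniquely.
Write g(t) = at^2 + bt + c. Substituting each data point gives a linear system:
  9a + 3b + c = 13
  16a + 4b + c = 23
  36a + 6b + c = 49
Solving the system yields a = 1, b = 3, c = -5.
So g(t) = t² + 3t - 5.
Then g(5) = 35.

35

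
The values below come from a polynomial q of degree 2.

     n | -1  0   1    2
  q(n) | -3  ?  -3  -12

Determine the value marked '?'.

The 3 known points determine the degree-2 polynomial uniquely.
Write q(n) = an^2 + bn + c. Substituting each data point gives a linear system:
  a - b + c = -3
  a + b + c = -3
  4a + 2b + c = -12
Solving the system yields a = -3, b = 0, c = 0.
So q(n) = -3n^2.
Then q(0) = 0.

0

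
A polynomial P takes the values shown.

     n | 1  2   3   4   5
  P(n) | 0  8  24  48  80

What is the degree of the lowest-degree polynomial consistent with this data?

2

Forward differences of the values at n = 1, 2, 3, 4, 5:
  P  : 0  8  24  48  80
  Δ  : 8  16  24  32
  Δ^2: 8  8  8
  Δ^3: 0  0
  Δ^4: 0
The second differences are constant (8) and nonzero, while all higher differences vanish, so the minimal degree is 2.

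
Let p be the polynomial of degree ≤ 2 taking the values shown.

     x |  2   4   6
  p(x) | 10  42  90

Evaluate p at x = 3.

Forward differences of the values at x = 2, 4, 6:
  p  : 10  42  90
  Δ  : 32  48
  Δ^2: 16
The second differences are constant, confirming degree 2.
Interpolating (Newton forward form) and evaluating at x = 3 gives p(3) = 24.

24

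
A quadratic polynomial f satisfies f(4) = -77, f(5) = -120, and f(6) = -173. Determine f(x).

Write f(x) = ax^2 + bx + c. Substituting each data point gives a linear system:
  16a + 4b + c = -77
  25a + 5b + c = -120
  36a + 6b + c = -173
Solving the system yields a = -5, b = 2, c = -5.
So f(x) = -5x^2 + 2x - 5.
Check: f(4) = -77. ✓

f(x) = -5x^2 + 2x - 5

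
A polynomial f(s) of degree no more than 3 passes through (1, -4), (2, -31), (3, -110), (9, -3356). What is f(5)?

Write f(s) = as^3 + bs^2 + cs + d. Substituting each data point gives a linear system:
  a + b + c + d = -4
  8a + 4b + 2c + d = -31
  27a + 9b + 3c + d = -110
  729a + 81b + 9c + d = -3356
Solving the system yields a = -5, b = 4, c = -4, d = 1.
So f(s) = -5s^3 + 4s^2 - 4s + 1.
Then f(5) = -544.

-544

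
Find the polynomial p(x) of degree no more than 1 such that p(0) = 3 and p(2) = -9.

Using the Lagrange interpolation formula with nodes 0, 2:
  L_0(x) = (x - 2) / -2
  L_1(x) = x / 2
Then p(x) = 3·L_0(x) - 9·L_1(x).
Expanding and collecting terms gives p(x) = -6x + 3.
Check: p(2) = -9. ✓

p(x) = -6x + 3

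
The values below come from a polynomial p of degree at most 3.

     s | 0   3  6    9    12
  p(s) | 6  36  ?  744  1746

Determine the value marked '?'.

On equispaced nodes a degree-3 polynomial has vanishing fourth forward difference, so
  p(0) - 4·p(3) + 6·p(6) - 4·p(9) + p(12) = 0.
Substituting the known values and solving for p(6):
  6·p(6) = 1368
  p(6) = 228.

228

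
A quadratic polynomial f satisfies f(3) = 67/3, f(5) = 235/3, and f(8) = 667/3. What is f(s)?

Write f(s) = as^2 + bs + c. Substituting each data point gives a linear system:
  9a + 3b + c = 67/3
  25a + 5b + c = 235/3
  64a + 8b + c = 667/3
Solving the system yields a = 4, b = -4, c = -5/3.
So f(s) = 4s² - 4s - 5/3.
Check: f(3) = 67/3. ✓

f(s) = 4s^2 - 4s - 5/3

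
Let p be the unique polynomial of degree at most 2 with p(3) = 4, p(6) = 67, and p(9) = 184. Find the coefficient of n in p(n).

Write p(n) = an^2 + bn + c. Substituting each data point gives a linear system:
  9a + 3b + c = 4
  36a + 6b + c = 67
  81a + 9b + c = 184
Solving the system yields a = 3, b = -6, c = -5.
So p(n) = 3n² - 6n - 5.
The coefficient of n is -6.

-6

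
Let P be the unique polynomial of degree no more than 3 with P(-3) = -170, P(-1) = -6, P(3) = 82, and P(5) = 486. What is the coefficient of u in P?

Write P(u) = au^3 + bu^2 + cu + d. Substituting each data point gives a linear system:
  -27a + 9b - 3c + d = -170
  -a + b - c + d = -6
  27a + 9b + 3c + d = 82
  125a + 25b + 5c + d = 486
Solving the system yields a = 5, b = -5, c = -3, d = 1.
So P(u) = 5u^3 - 5u^2 - 3u + 1.
The coefficient of u is -3.

-3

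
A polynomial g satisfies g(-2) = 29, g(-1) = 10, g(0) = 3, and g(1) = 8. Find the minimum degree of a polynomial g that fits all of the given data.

2

Forward differences of the values at x = -2, -1, 0, 1:
  g  : 29  10  3  8
  Δ  : -19  -7  5
  Δ^2: 12  12
  Δ^3: 0
The second differences are constant (12) and nonzero, while all higher differences vanish, so the minimal degree is 2.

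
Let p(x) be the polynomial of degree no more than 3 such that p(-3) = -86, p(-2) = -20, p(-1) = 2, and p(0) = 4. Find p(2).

44

Forward differences of the values at x = -3, -2, -1, 0:
  p  : -86  -20  2  4
  Δ  : 66  22  2
  Δ^2: -44  -20
  Δ^3: 24
The third differences are constant, confirming degree 3.
Interpolating (Newton forward form) and evaluating at x = 2 gives p(2) = 44.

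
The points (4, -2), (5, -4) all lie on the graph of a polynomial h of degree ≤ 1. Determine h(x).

Using the Lagrange interpolation formula with nodes 4, 5:
  L_0(x) = (x - 5) / -1
  L_1(x) = (x - 4) / 1
Then h(x) = -2·L_0(x) - 4·L_1(x).
Expanding and collecting terms gives h(x) = -2x + 6.
Check: h(4) = -2. ✓

h(x) = -2x + 6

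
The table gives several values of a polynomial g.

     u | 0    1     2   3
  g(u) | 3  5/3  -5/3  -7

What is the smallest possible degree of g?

2

Forward differences of the values at u = 0, 1, 2, 3:
  g  : 3  5/3  -5/3  -7
  Δ  : -4/3  -10/3  -16/3
  Δ^2: -2  -2
  Δ^3: 0
The second differences are constant (-2) and nonzero, while all higher differences vanish, so the minimal degree is 2.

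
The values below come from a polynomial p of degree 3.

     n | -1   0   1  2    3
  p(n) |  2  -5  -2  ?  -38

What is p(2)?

-7

The 4 known points determine the degree-3 polynomial uniquely.
Write p(n) = an^3 + bn^2 + cn + d. Substituting each data point gives a linear system:
  -a + b - c + d = 2
  d = -5
  a + b + c + d = -2
  27a + 9b + 3c + d = -38
Solving the system yields a = -3, b = 5, c = 1, d = -5.
So p(n) = -3n^3 + 5n^2 + n - 5.
Then p(2) = -7.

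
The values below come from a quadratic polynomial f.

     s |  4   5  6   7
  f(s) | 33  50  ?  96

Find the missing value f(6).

On equispaced nodes a degree-2 polynomial has vanishing third forward difference, so
  - f(4) + 3·f(5) - 3·f(6) + f(7) = 0.
Substituting the known values and solving for f(6):
  -3·f(6) = -213
  f(6) = 71.

71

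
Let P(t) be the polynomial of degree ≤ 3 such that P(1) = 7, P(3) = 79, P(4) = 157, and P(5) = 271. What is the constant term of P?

1

Write P(t) = at^3 + bt^2 + ct + d. Substituting each data point gives a linear system:
  a + b + c + d = 7
  27a + 9b + 3c + d = 79
  64a + 16b + 4c + d = 157
  125a + 25b + 5c + d = 271
Solving the system yields a = 1, b = 6, c = -1, d = 1.
So P(t) = t^3 + 6t^2 - t + 1.
The constant term is 1.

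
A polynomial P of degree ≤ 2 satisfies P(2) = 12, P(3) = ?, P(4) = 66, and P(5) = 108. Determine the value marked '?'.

34

On equispaced nodes a degree-2 polynomial has vanishing third forward difference, so
  - P(2) + 3·P(3) - 3·P(4) + P(5) = 0.
Substituting the known values and solving for P(3):
  3·P(3) = 102
  P(3) = 34.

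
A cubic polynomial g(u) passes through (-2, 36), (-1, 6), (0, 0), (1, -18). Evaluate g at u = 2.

-84

Using the Lagrange interpolation formula with nodes -2, -1, 0, 1:
  L_0(u) = (u + 1)u(u - 1) / -6
  L_1(u) = (u + 2)u(u - 1) / 2
  L_2(u) = (u + 2)(u + 1)(u - 1) / -2
  L_3(u) = (u + 2)(u + 1)u / 6
Then g(u) = 36·L_0(u) + 6·L_1(u) + 0·L_2(u) - 18·L_3(u).
Expanding and collecting terms gives g(u) = -6u³ - 6u² - 6u.
Evaluating at u = 2: g(2) = -84.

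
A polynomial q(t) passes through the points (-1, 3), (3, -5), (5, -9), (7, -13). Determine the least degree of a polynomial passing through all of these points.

Divided differences on the nodes -1, 3, 5, 7:
  order 0: 3  -5  -9  -13
  order 1: -2  -2  -2
  order 2: 0  0
  order 3: 0
The order-1 divided differences are all -2 (nonzero) and every higher order vanishes, so the data lies on a polynomial of degree exactly 1.

1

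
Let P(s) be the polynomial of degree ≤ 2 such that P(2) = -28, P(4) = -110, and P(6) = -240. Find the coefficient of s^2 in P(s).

Write P(s) = as^2 + bs + c. Substituting each data point gives a linear system:
  4a + 2b + c = -28
  16a + 4b + c = -110
  36a + 6b + c = -240
Solving the system yields a = -6, b = -5, c = 6.
So P(s) = -6s^2 - 5s + 6.
The leading coefficient is -6.

-6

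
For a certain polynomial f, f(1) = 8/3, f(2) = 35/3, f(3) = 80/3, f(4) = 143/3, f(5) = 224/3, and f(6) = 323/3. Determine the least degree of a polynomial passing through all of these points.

2

Forward differences of the values at t = 1, 2, 3, 4, 5, 6:
  f  : 8/3  35/3  80/3  143/3  224/3  323/3
  Δ  : 9  15  21  27  33
  Δ^2: 6  6  6  6
  Δ^3: 0  0  0
  Δ^4: 0  0
  Δ^5: 0
The second differences are constant (6) and nonzero, while all higher differences vanish, so the minimal degree is 2.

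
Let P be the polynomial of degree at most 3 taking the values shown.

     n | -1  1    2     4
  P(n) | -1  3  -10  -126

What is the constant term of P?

Write P(n) = an^3 + bn^2 + cn + d. Substituting each data point gives a linear system:
  -a + b - c + d = -1
  a + b + c + d = 3
  8a + 4b + 2c + d = -10
  64a + 16b + 4c + d = -126
Solving the system yields a = -2, b = -1, c = 4, d = 2.
So P(n) = -2n^3 - n^2 + 4n + 2.
The constant term is 2.

2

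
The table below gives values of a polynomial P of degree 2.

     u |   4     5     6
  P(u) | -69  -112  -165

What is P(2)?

Forward differences of the values at u = 4, 5, 6:
  P  : -69  -112  -165
  Δ  : -43  -53
  Δ^2: -10
The second differences are constant, confirming degree 2.
Interpolating (Newton forward form) and evaluating at u = 2 gives P(2) = -13.

-13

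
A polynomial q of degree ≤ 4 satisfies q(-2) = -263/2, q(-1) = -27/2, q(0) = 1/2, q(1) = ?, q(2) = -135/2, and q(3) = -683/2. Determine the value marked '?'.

The 5 known points determine the degree-4 polynomial uniquely.
Write q(t) = at^4 + bt^3 + ct^2 + dt + e. Substituting each data point gives a linear system:
  16a - 8b + 4c - 2d + e = -263/2
  a - b + c - d + e = -27/2
  e = 1/2
  16a + 8b + 4c + 2d + e = -135/2
  81a + 27b + 9c + 3d + e = -683/2
Solving the system yields a = -5, b = 4, c = -5, d = 0, e = 1/2.
So q(t) = -5t^4 + 4t^3 - 5t^2 + 1/2.
Then q(1) = -11/2.

-11/2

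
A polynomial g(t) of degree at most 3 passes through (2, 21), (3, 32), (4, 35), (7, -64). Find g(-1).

Using the Lagrange interpolation formula with nodes 2, 3, 4, 7:
  L_0(t) = (t - 3)(t - 4)(t - 7) / -10
  L_1(t) = (t - 2)(t - 4)(t - 7) / 4
  L_2(t) = (t - 2)(t - 3)(t - 7) / -6
  L_3(t) = (t - 2)(t - 3)(t - 4) / 60
Then g(t) = 21·L_0(t) + 32·L_1(t) + 35·L_2(t) - 64·L_3(t).
Expanding and collecting terms gives g(t) = -t³ + 5t² + 5t - 1.
Evaluating at t = -1: g(-1) = 0.

0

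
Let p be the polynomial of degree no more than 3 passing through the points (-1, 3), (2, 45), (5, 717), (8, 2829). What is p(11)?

Using the Lagrange interpolation formula with nodes -1, 2, 5, 8:
  L_0(x) = (x - 2)(x - 5)(x - 8) / -162
  L_1(x) = (x + 1)(x - 5)(x - 8) / 54
  L_2(x) = (x + 1)(x - 2)(x - 8) / -54
  L_3(x) = (x + 1)(x - 2)(x - 5) / 162
Then p(x) = 3·L_0(x) + 45·L_1(x) + 717·L_2(x) + 2829·L_3(x).
Expanding and collecting terms gives p(x) = 5x^3 + 5x^2 - 6x - 3.
Evaluating at x = 11: p(11) = 7191.

7191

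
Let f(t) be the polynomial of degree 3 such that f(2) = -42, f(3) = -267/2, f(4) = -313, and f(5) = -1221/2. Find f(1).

-17/2

Forward differences of the values at t = 2, 3, 4, 5:
  f  : -42  -267/2  -313  -1221/2
  Δ  : -183/2  -359/2  -595/2
  Δ^2: -88  -118
  Δ^3: -30
The third differences are constant, confirming degree 3.
Interpolating (Newton forward form) and evaluating at t = 1 gives f(1) = -17/2.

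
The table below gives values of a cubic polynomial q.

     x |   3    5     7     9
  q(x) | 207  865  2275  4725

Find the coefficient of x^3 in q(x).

Write q(x) = ax^3 + bx^2 + cx + d. Substituting each data point gives a linear system:
  27a + 9b + 3c + d = 207
  125a + 25b + 5c + d = 865
  343a + 49b + 7c + d = 2275
  729a + 81b + 9c + d = 4725
Solving the system yields a = 6, b = 4, c = 3, d = 0.
So q(x) = 6x^3 + 4x^2 + 3x.
The leading coefficient is 6.

6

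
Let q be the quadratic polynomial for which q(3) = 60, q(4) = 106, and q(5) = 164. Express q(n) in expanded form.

q(n) = 6n^2 + 4n - 6

Using the Lagrange interpolation formula with nodes 3, 4, 5:
  L_0(n) = (n - 4)(n - 5) / 2
  L_1(n) = (n - 3)(n - 5) / -1
  L_2(n) = (n - 3)(n - 4) / 2
Then q(n) = 60·L_0(n) + 106·L_1(n) + 164·L_2(n).
Expanding and collecting terms gives q(n) = 6n^2 + 4n - 6.
Check: q(5) = 164. ✓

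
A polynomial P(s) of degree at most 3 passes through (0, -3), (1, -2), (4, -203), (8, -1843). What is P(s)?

P(s) = -4s^3 + 3s^2 + 2s - 3

Write P(s) = as^3 + bs^2 + cs + d. Substituting each data point gives a linear system:
  d = -3
  a + b + c + d = -2
  64a + 16b + 4c + d = -203
  512a + 64b + 8c + d = -1843
Solving the system yields a = -4, b = 3, c = 2, d = -3.
So P(s) = -4s^3 + 3s^2 + 2s - 3.
Check: P(8) = -1843. ✓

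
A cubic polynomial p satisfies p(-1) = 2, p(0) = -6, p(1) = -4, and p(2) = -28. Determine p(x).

p(x) = -6x^3 + 5x^2 + 3x - 6

Write p(x) = ax^3 + bx^2 + cx + d. Substituting each data point gives a linear system:
  -a + b - c + d = 2
  d = -6
  a + b + c + d = -4
  8a + 4b + 2c + d = -28
Solving the system yields a = -6, b = 5, c = 3, d = -6.
So p(x) = -6x^3 + 5x^2 + 3x - 6.
Check: p(0) = -6. ✓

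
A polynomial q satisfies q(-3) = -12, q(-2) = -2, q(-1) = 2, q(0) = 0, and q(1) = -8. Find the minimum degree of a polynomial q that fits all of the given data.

Forward differences of the values at x = -3, -2, -1, 0, 1:
  q  : -12  -2  2  0  -8
  Δ  : 10  4  -2  -8
  Δ^2: -6  -6  -6
  Δ^3: 0  0
  Δ^4: 0
The second differences are constant (-6) and nonzero, while all higher differences vanish, so the minimal degree is 2.

2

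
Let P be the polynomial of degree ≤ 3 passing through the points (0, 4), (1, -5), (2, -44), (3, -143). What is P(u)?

P(u) = -5u^3 - 4u + 4

Write P(u) = au^3 + bu^2 + cu + d. Substituting each data point gives a linear system:
  d = 4
  a + b + c + d = -5
  8a + 4b + 2c + d = -44
  27a + 9b + 3c + d = -143
Solving the system yields a = -5, b = 0, c = -4, d = 4.
So P(u) = -5u^3 - 4u + 4.
Check: P(0) = 4. ✓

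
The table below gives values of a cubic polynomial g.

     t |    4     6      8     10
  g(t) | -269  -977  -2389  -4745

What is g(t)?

Write g(t) = at^3 + bt^2 + ct + d. Substituting each data point gives a linear system:
  64a + 16b + 4c + d = -269
  216a + 36b + 6c + d = -977
  512a + 64b + 8c + d = -2389
  1000a + 100b + 10c + d = -4745
Solving the system yields a = -5, b = 2, c = 6, d = -5.
So g(t) = -5t^3 + 2t^2 + 6t - 5.
Check: g(10) = -4745. ✓

g(t) = -5t^3 + 2t^2 + 6t - 5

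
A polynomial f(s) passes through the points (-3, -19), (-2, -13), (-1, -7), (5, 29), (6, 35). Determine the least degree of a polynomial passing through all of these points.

Divided differences on the nodes -3, -2, -1, 5, 6:
  order 0: -19  -13  -7  29  35
  order 1: 6  6  6  6
  order 2: 0  0  0
  order 3: 0  0
  order 4: 0
The order-1 divided differences are all 6 (nonzero) and every higher order vanishes, so the data lies on a polynomial of degree exactly 1.

1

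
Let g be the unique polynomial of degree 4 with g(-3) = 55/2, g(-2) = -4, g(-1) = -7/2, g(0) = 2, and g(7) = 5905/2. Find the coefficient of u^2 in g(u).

0

Write g(u) = au^4 + bu^3 + cu^2 + du + e. Substituting each data point gives a linear system:
  81a - 27b + 9c - 3d + e = 55/2
  16a - 8b + 4c - 2d + e = -4
  a - b + c - d + e = -7/2
  e = 2
  2401a + 343b + 49c + 7d + e = 5905/2
Solving the system yields a = 1, b = 3/2, c = 0, d = 5, e = 2.
So g(u) = u⁴ + (3/2)u³ + 5u + 2.
The coefficient of u^2 is 0.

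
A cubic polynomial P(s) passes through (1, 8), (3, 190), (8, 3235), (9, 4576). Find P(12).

Using the Lagrange interpolation formula with nodes 1, 3, 8, 9:
  L_0(s) = (s - 3)(s - 8)(s - 9) / -112
  L_1(s) = (s - 1)(s - 8)(s - 9) / 60
  L_2(s) = (s - 1)(s - 3)(s - 9) / -35
  L_3(s) = (s - 1)(s - 3)(s - 8) / 48
Then P(s) = 8·L_0(s) + 190·L_1(s) + 3235·L_2(s) + 4576·L_3(s).
Expanding and collecting terms gives P(s) = 6s^3 + 2s^2 + 5s - 5.
Evaluating at s = 12: P(12) = 10711.

10711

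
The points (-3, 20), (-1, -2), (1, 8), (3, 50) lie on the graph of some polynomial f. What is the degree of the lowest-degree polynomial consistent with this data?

Forward differences of the values at u = -3, -1, 1, 3:
  f  : 20  -2  8  50
  Δ  : -22  10  42
  Δ^2: 32  32
  Δ^3: 0
The second differences are constant (32) and nonzero, while all higher differences vanish, so the minimal degree is 2.

2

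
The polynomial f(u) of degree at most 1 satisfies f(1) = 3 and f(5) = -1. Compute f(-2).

6

Write f(u) = au + b. Substituting each data point gives a linear system:
  a + b = 3
  5a + b = -1
Solving the system yields a = -1, b = 4.
So f(u) = -u + 4.
Then f(-2) = 6.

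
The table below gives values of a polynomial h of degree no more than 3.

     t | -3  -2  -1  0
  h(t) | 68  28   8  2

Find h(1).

Write h(t) = at^3 + bt^2 + ct + d. Substituting each data point gives a linear system:
  -27a + 9b - 3c + d = 68
  -8a + 4b - 2c + d = 28
  -a + b - c + d = 8
  d = 2
Solving the system yields a = -1, b = 4, c = -1, d = 2.
So h(t) = -t³ + 4t² - t + 2.
Then h(1) = 4.

4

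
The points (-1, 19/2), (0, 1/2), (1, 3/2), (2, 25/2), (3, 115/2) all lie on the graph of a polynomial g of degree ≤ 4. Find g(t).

Using the Lagrange interpolation formula with nodes -1, 0, 1, 2, 3:
  L_0(t) = t(t - 1)(t - 2)(t - 3) / 24
  L_1(t) = (t + 1)(t - 1)(t - 2)(t - 3) / -6
  L_2(t) = (t + 1)t(t - 2)(t - 3) / 4
  L_3(t) = (t + 1)t(t - 1)(t - 3) / -6
  L_4(t) = (t + 1)t(t - 1)(t - 2) / 24
Then g(t) = 19/2·L_0(t) + 1/2·L_1(t) + 3/2·L_2(t) + 25/2·L_3(t) + 115/2·L_4(t).
Expanding and collecting terms gives g(t) = t^4 - 2t^3 + 4t^2 - 2t + 1/2.
Check: g(0) = 1/2. ✓

g(t) = t^4 - 2t^3 + 4t^2 - 2t + 1/2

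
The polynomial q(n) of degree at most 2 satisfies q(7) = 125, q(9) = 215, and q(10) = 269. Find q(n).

q(n) = 3n^2 - 3n - 1

Write q(n) = an^2 + bn + c. Substituting each data point gives a linear system:
  49a + 7b + c = 125
  81a + 9b + c = 215
  100a + 10b + c = 269
Solving the system yields a = 3, b = -3, c = -1.
So q(n) = 3n^2 - 3n - 1.
Check: q(10) = 269. ✓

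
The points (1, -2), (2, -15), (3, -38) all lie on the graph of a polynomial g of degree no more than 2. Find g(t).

g(t) = -5t^2 + 2t + 1

Write g(t) = at^2 + bt + c. Substituting each data point gives a linear system:
  a + b + c = -2
  4a + 2b + c = -15
  9a + 3b + c = -38
Solving the system yields a = -5, b = 2, c = 1.
So g(t) = -5t² + 2t + 1.
Check: g(2) = -15. ✓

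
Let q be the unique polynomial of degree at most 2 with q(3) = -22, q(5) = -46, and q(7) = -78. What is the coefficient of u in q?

-4

Write q(u) = au^2 + bu + c. Substituting each data point gives a linear system:
  9a + 3b + c = -22
  25a + 5b + c = -46
  49a + 7b + c = -78
Solving the system yields a = -1, b = -4, c = -1.
So q(u) = -u^2 - 4u - 1.
The coefficient of u is -4.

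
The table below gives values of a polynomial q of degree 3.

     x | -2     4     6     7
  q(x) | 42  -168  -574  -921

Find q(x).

Write q(x) = ax^3 + bx^2 + cx + d. Substituting each data point gives a linear system:
  -8a + 4b - 2c + d = 42
  64a + 16b + 4c + d = -168
  216a + 36b + 6c + d = -574
  343a + 49b + 7c + d = -921
Solving the system yields a = -3, b = 3, c = -5, d = -4.
So q(x) = -3x³ + 3x² - 5x - 4.
Check: q(7) = -921. ✓

q(x) = -3x^3 + 3x^2 - 5x - 4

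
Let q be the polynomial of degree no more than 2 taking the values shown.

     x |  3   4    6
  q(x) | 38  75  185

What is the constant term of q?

Write q(x) = ax^2 + bx + c. Substituting each data point gives a linear system:
  9a + 3b + c = 38
  16a + 4b + c = 75
  36a + 6b + c = 185
Solving the system yields a = 6, b = -5, c = -1.
So q(x) = 6x^2 - 5x - 1.
The constant term is -1.

-1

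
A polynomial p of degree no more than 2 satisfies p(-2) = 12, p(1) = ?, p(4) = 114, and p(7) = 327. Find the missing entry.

9

On equispaced nodes a degree-2 polynomial has vanishing third forward difference, so
  - p(-2) + 3·p(1) - 3·p(4) + p(7) = 0.
Substituting the known values and solving for p(1):
  3·p(1) = 27
  p(1) = 9.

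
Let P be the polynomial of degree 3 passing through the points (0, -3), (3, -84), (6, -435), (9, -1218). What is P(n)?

P(n) = -n^3 - 6n^2 - 3

Write P(n) = an^3 + bn^2 + cn + d. Substituting each data point gives a linear system:
  d = -3
  27a + 9b + 3c + d = -84
  216a + 36b + 6c + d = -435
  729a + 81b + 9c + d = -1218
Solving the system yields a = -1, b = -6, c = 0, d = -3.
So P(n) = -n³ - 6n² - 3.
Check: P(3) = -84. ✓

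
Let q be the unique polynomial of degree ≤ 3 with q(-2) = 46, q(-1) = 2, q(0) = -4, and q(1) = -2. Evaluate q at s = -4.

368

Write q(s) = as^3 + bs^2 + cs + d. Substituting each data point gives a linear system:
  -8a + 4b - 2c + d = 46
  -a + b - c + d = 2
  d = -4
  a + b + c + d = -2
Solving the system yields a = -5, b = 4, c = 3, d = -4.
So q(s) = -5s^3 + 4s^2 + 3s - 4.
Then q(-4) = 368.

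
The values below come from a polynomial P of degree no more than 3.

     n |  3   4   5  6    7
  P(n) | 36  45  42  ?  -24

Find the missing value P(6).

On equispaced nodes a degree-3 polynomial has vanishing fourth forward difference, so
  P(3) - 4·P(4) + 6·P(5) - 4·P(6) + P(7) = 0.
Substituting the known values and solving for P(6):
  -4·P(6) = -84
  P(6) = 21.

21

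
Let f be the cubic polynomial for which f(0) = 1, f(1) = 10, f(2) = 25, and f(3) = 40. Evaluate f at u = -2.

25

Using the Lagrange interpolation formula with nodes 0, 1, 2, 3:
  L_0(u) = (u - 1)(u - 2)(u - 3) / -6
  L_1(u) = u(u - 2)(u - 3) / 2
  L_2(u) = u(u - 1)(u - 3) / -2
  L_3(u) = u(u - 1)(u - 2) / 6
Then f(u) = 1·L_0(u) + 10·L_1(u) + 25·L_2(u) + 40·L_3(u).
Expanding and collecting terms gives f(u) = -u^3 + 6u^2 + 4u + 1.
Evaluating at u = -2: f(-2) = 25.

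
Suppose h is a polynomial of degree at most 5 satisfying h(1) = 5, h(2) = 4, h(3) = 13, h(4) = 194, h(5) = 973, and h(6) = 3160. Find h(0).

-2

Forward differences of the values at n = 1, 2, 3, 4, 5, 6:
  h  : 5  4  13  194  973  3160
  Δ  : -1  9  181  779  2187
  Δ^2: 10  172  598  1408
  Δ^3: 162  426  810
  Δ^4: 264  384
  Δ^5: 120
The fifth differences are constant, confirming degree 5.
Interpolating (Newton forward form) and evaluating at n = 0 gives h(0) = -2.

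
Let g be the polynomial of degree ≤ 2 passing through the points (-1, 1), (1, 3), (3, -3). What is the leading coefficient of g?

-1

Write g(t) = at^2 + bt + c. Substituting each data point gives a linear system:
  a - b + c = 1
  a + b + c = 3
  9a + 3b + c = -3
Solving the system yields a = -1, b = 1, c = 3.
So g(t) = -t^2 + t + 3.
The leading coefficient is -1.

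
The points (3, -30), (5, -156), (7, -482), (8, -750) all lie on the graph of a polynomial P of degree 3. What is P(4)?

-74

Using the Lagrange interpolation formula with nodes 3, 5, 7, 8:
  L_0(n) = (n - 5)(n - 7)(n - 8) / -40
  L_1(n) = (n - 3)(n - 7)(n - 8) / 12
  L_2(n) = (n - 3)(n - 5)(n - 8) / -8
  L_3(n) = (n - 3)(n - 5)(n - 7) / 15
Then P(n) = -30·L_0(n) - 156·L_1(n) - 482·L_2(n) - 750·L_3(n).
Expanding and collecting terms gives P(n) = -2n³ + 5n² - 5n - 6.
Evaluating at n = 4: P(4) = -74.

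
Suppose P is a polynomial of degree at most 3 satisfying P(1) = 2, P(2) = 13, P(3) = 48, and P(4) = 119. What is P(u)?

Write P(u) = au^3 + bu^2 + cu + d. Substituting each data point gives a linear system:
  a + b + c + d = 2
  8a + 4b + 2c + d = 13
  27a + 9b + 3c + d = 48
  64a + 16b + 4c + d = 119
Solving the system yields a = 2, b = 0, c = -3, d = 3.
So P(u) = 2u³ - 3u + 3.
Check: P(2) = 13. ✓

P(u) = 2u^3 - 3u + 3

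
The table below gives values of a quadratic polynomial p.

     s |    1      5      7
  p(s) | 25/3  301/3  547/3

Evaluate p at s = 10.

Write p(s) = as^2 + bs + c. Substituting each data point gives a linear system:
  a + b + c = 25/3
  25a + 5b + c = 301/3
  49a + 7b + c = 547/3
Solving the system yields a = 3, b = 5, c = 1/3.
So p(s) = 3s^2 + 5s + 1/3.
Then p(10) = 1051/3.

1051/3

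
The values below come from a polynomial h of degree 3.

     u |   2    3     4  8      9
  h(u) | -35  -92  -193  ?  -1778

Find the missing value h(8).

-1277

The 4 known points determine the degree-3 polynomial uniquely.
Write h(u) = au^3 + bu^2 + cu + d. Substituting each data point gives a linear system:
  8a + 4b + 2c + d = -35
  27a + 9b + 3c + d = -92
  64a + 16b + 4c + d = -193
  729a + 81b + 9c + d = -1778
Solving the system yields a = -2, b = -4, c = 1, d = -5.
So h(u) = -2u^3 - 4u^2 + u - 5.
Then h(8) = -1277.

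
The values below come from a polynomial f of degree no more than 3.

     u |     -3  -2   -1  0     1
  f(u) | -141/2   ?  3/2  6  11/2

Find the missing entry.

-20

The 4 known points determine the degree-3 polynomial uniquely.
Write f(u) = au^3 + bu^2 + cu + d. Substituting each data point gives a linear system:
  -27a + 9b - 3c + d = -141/2
  -a + b - c + d = 3/2
  d = 6
  a + b + c + d = 11/2
Solving the system yields a = 2, b = -5/2, c = 0, d = 6.
So f(u) = 2u³ - (5/2)u² + 6.
Then f(-2) = -20.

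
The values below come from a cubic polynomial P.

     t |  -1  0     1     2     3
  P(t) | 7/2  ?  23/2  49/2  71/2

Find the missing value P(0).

5/2

On equispaced nodes a degree-3 polynomial has vanishing fourth forward difference, so
  P(-1) - 4·P(0) + 6·P(1) - 4·P(2) + P(3) = 0.
Substituting the known values and solving for P(0):
  -4·P(0) = -10
  P(0) = 5/2.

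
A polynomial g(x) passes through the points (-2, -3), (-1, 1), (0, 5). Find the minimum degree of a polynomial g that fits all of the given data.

Forward differences of the values at x = -2, -1, 0:
  g  : -3  1  5
  Δ  : 4  4
  Δ^2: 0
The first differences are constant (4) and nonzero, while all higher differences vanish, so the minimal degree is 1.

1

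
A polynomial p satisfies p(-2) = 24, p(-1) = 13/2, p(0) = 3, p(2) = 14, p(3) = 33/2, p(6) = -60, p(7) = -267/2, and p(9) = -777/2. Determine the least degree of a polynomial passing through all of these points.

Divided differences on the nodes -2, -1, 0, 2, 3, 6, 7, 9:
  order 0: 24  13/2  3  14  33/2  -60  -267/2  -777/2
  order 1: -35/2  -7/2  11/2  5/2  -51/2  -147/2  -255/2
  order 2: 7  3  -1  -7  -12  -18
  order 3: -1  -1  -1  -1  -1
  order 4: 0  0  0  0
  order 5: 0  0  0
  order 6: 0  0
  order 7: 0
The order-3 divided differences are all -1 (nonzero) and every higher order vanishes, so the data lies on a polynomial of degree exactly 3.

3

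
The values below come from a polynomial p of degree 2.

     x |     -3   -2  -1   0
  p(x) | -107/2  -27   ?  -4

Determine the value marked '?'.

On equispaced nodes a degree-2 polynomial has vanishing third forward difference, so
  - p(-3) + 3·p(-2) - 3·p(-1) + p(0) = 0.
Substituting the known values and solving for p(-1):
  -3·p(-1) = 63/2
  p(-1) = -21/2.

-21/2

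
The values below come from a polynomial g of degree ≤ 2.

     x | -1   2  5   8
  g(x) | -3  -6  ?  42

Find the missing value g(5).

9

The 3 known points determine the degree-2 polynomial uniquely.
Write g(x) = ax^2 + bx + c. Substituting each data point gives a linear system:
  a - b + c = -3
  4a + 2b + c = -6
  64a + 8b + c = 42
Solving the system yields a = 1, b = -2, c = -6.
So g(x) = x^2 - 2x - 6.
Then g(5) = 9.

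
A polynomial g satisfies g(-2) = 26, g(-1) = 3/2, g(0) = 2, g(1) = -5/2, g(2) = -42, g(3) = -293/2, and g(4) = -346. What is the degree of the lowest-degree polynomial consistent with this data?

Forward differences of the values at s = -2, -1, 0, 1, 2, 3, 4:
  g  : 26  3/2  2  -5/2  -42  -293/2  -346
  Δ  : -49/2  1/2  -9/2  -79/2  -209/2  -399/2
  Δ^2: 25  -5  -35  -65  -95
  Δ^3: -30  -30  -30  -30
  Δ^4: 0  0  0
  Δ^5: 0  0
  Δ^6: 0
The third differences are constant (-30) and nonzero, while all higher differences vanish, so the minimal degree is 3.

3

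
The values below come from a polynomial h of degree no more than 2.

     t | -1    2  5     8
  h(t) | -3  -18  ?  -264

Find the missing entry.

-105

The 3 known points determine the degree-2 polynomial uniquely.
Write h(t) = at^2 + bt + c. Substituting each data point gives a linear system:
  a - b + c = -3
  4a + 2b + c = -18
  64a + 8b + c = -264
Solving the system yields a = -4, b = -1, c = 0.
So h(t) = -4t^2 - t.
Then h(5) = -105.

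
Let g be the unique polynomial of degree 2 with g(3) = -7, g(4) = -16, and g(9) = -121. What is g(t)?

Write g(t) = at^2 + bt + c. Substituting each data point gives a linear system:
  9a + 3b + c = -7
  16a + 4b + c = -16
  81a + 9b + c = -121
Solving the system yields a = -2, b = 5, c = -4.
So g(t) = -2t² + 5t - 4.
Check: g(9) = -121. ✓

g(t) = -2t^2 + 5t - 4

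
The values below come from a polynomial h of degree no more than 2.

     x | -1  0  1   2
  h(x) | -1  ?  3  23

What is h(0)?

On equispaced nodes a degree-2 polynomial has vanishing third forward difference, so
  - h(-1) + 3·h(0) - 3·h(1) + h(2) = 0.
Substituting the known values and solving for h(0):
  3·h(0) = -15
  h(0) = -5.

-5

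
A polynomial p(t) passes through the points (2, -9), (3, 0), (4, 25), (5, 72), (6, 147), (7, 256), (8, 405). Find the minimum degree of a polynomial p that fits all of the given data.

Forward differences of the values at t = 2, 3, 4, 5, 6, 7, 8:
  p  : -9  0  25  72  147  256  405
  Δ  : 9  25  47  75  109  149
  Δ^2: 16  22  28  34  40
  Δ^3: 6  6  6  6
  Δ^4: 0  0  0
  Δ^5: 0  0
  Δ^6: 0
The third differences are constant (6) and nonzero, while all higher differences vanish, so the minimal degree is 3.

3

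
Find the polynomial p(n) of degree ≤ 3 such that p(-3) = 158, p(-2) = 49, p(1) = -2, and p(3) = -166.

Using the Lagrange interpolation formula with nodes -3, -2, 1, 3:
  L_0(n) = (n + 2)(n - 1)(n - 3) / -24
  L_1(n) = (n + 3)(n - 1)(n - 3) / 15
  L_2(n) = (n + 3)(n + 2)(n - 3) / -24
  L_3(n) = (n + 3)(n + 2)(n - 1) / 60
Then p(n) = 158·L_0(n) + 49·L_1(n) - 2·L_2(n) - 166·L_3(n).
Expanding and collecting terms gives p(n) = -6n^3 - n^2 + 5.
Check: p(3) = -166. ✓

p(n) = -6n^3 - n^2 + 5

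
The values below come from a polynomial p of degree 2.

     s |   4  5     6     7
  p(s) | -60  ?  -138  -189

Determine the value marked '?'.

-95

The 3 known points determine the degree-2 polynomial uniquely.
Write p(s) = as^2 + bs + c. Substituting each data point gives a linear system:
  16a + 4b + c = -60
  36a + 6b + c = -138
  49a + 7b + c = -189
Solving the system yields a = -4, b = 1, c = 0.
So p(s) = -4s^2 + s.
Then p(5) = -95.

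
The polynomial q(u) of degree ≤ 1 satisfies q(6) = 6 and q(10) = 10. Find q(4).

Using the Lagrange interpolation formula with nodes 6, 10:
  L_0(u) = (u - 10) / -4
  L_1(u) = (u - 6) / 4
Then q(u) = 6·L_0(u) + 10·L_1(u).
Expanding and collecting terms gives q(u) = u.
Evaluating at u = 4: q(4) = 4.

4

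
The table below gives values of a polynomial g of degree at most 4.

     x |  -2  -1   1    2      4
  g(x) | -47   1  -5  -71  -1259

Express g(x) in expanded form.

g(x) = -5x^4 - x^3 + 6x^2 - 2x - 3

Using the Lagrange interpolation formula with nodes -2, -1, 1, 2, 4:
  L_0(x) = (x + 1)(x - 1)(x - 2)(x - 4) / 72
  L_1(x) = (x + 2)(x - 1)(x - 2)(x - 4) / -30
  L_2(x) = (x + 2)(x + 1)(x - 2)(x - 4) / 18
  L_3(x) = (x + 2)(x + 1)(x - 1)(x - 4) / -24
  L_4(x) = (x + 2)(x + 1)(x - 1)(x - 2) / 180
Then g(x) = -47·L_0(x) + 1·L_1(x) - 5·L_2(x) - 71·L_3(x) - 1259·L_4(x).
Expanding and collecting terms gives g(x) = -5x⁴ - x³ + 6x² - 2x - 3.
Check: g(1) = -5. ✓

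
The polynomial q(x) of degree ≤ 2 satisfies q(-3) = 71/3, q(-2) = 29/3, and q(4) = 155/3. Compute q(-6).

Write q(x) = ax^2 + bx + c. Substituting each data point gives a linear system:
  9a - 3b + c = 71/3
  4a - 2b + c = 29/3
  16a + 4b + c = 155/3
Solving the system yields a = 3, b = 1, c = -1/3.
So q(x) = 3x^2 + x - 1/3.
Then q(-6) = 305/3.

305/3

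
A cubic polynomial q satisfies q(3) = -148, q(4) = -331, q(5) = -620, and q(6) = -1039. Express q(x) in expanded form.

q(x) = -4x^3 - 5x^2 + 5

Write q(x) = ax^3 + bx^2 + cx + d. Substituting each data point gives a linear system:
  27a + 9b + 3c + d = -148
  64a + 16b + 4c + d = -331
  125a + 25b + 5c + d = -620
  216a + 36b + 6c + d = -1039
Solving the system yields a = -4, b = -5, c = 0, d = 5.
So q(x) = -4x³ - 5x² + 5.
Check: q(4) = -331. ✓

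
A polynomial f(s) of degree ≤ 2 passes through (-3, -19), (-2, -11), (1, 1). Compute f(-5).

-41

Using the Lagrange interpolation formula with nodes -3, -2, 1:
  L_0(s) = (s + 2)(s - 1) / 4
  L_1(s) = (s + 3)(s - 1) / -3
  L_2(s) = (s + 3)(s + 2) / 12
Then f(s) = -19·L_0(s) - 11·L_1(s) + 1·L_2(s).
Expanding and collecting terms gives f(s) = -s^2 + 3s - 1.
Evaluating at s = -5: f(-5) = -41.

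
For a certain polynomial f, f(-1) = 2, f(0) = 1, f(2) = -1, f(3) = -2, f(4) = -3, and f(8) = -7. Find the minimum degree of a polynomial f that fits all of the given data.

1

Divided differences on the nodes -1, 0, 2, 3, 4, 8:
  order 0: 2  1  -1  -2  -3  -7
  order 1: -1  -1  -1  -1  -1
  order 2: 0  0  0  0
  order 3: 0  0  0
  order 4: 0  0
  order 5: 0
The order-1 divided differences are all -1 (nonzero) and every higher order vanishes, so the data lies on a polynomial of degree exactly 1.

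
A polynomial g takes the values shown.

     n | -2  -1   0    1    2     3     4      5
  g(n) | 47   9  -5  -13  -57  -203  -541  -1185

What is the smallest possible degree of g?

Forward differences of the values at n = -2, -1, 0, 1, 2, 3, 4, 5:
  g  : 47  9  -5  -13  -57  -203  -541  -1185
  Δ  : -38  -14  -8  -44  -146  -338  -644
  Δ^2: 24  6  -36  -102  -192  -306
  Δ^3: -18  -42  -66  -90  -114
  Δ^4: -24  -24  -24  -24
  Δ^5: 0  0  0
  Δ^6: 0  0
  Δ^7: 0
The fourth differences are constant (-24) and nonzero, while all higher differences vanish, so the minimal degree is 4.

4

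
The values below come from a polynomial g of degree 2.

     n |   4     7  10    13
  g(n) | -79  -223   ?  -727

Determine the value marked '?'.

-439

On equispaced nodes a degree-2 polynomial has vanishing third forward difference, so
  - g(4) + 3·g(7) - 3·g(10) + g(13) = 0.
Substituting the known values and solving for g(10):
  -3·g(10) = 1317
  g(10) = -439.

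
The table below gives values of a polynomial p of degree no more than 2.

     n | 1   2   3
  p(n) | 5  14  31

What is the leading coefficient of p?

Write p(n) = an^2 + bn + c. Substituting each data point gives a linear system:
  a + b + c = 5
  4a + 2b + c = 14
  9a + 3b + c = 31
Solving the system yields a = 4, b = -3, c = 4.
So p(n) = 4n^2 - 3n + 4.
The leading coefficient is 4.

4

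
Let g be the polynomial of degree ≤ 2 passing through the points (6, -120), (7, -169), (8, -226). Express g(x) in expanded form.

Write g(x) = ax^2 + bx + c. Substituting each data point gives a linear system:
  36a + 6b + c = -120
  49a + 7b + c = -169
  64a + 8b + c = -226
Solving the system yields a = -4, b = 3, c = 6.
So g(x) = -4x^2 + 3x + 6.
Check: g(8) = -226. ✓

g(x) = -4x^2 + 3x + 6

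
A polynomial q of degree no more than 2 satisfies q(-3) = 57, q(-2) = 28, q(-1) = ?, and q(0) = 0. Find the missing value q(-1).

9

The 3 known points determine the degree-2 polynomial uniquely.
Write q(n) = an^2 + bn + c. Substituting each data point gives a linear system:
  9a - 3b + c = 57
  4a - 2b + c = 28
  c = 0
Solving the system yields a = 5, b = -4, c = 0.
So q(n) = 5n^2 - 4n.
Then q(-1) = 9.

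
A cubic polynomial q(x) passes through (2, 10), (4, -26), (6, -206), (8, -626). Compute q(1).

Write q(x) = ax^3 + bx^2 + cx + d. Substituting each data point gives a linear system:
  8a + 4b + 2c + d = 10
  64a + 16b + 4c + d = -26
  216a + 36b + 6c + d = -206
  512a + 64b + 8c + d = -626
Solving the system yields a = -2, b = 6, c = 2, d = -2.
So q(x) = -2x³ + 6x² + 2x - 2.
Then q(1) = 4.

4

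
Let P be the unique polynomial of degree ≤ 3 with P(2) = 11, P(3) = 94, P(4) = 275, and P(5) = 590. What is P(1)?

Using the Lagrange interpolation formula with nodes 2, 3, 4, 5:
  L_0(x) = (x - 3)(x - 4)(x - 5) / -6
  L_1(x) = (x - 2)(x - 4)(x - 5) / 2
  L_2(x) = (x - 2)(x - 3)(x - 5) / -2
  L_3(x) = (x - 2)(x - 3)(x - 4) / 6
Then P(x) = 11·L_0(x) + 94·L_1(x) + 275·L_2(x) + 590·L_3(x).
Expanding and collecting terms gives P(x) = 6x^3 - 5x^2 - 6x - 5.
Evaluating at x = 1: P(1) = -10.

-10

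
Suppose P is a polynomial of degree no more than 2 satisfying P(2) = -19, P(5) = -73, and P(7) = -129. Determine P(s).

Using the Lagrange interpolation formula with nodes 2, 5, 7:
  L_0(s) = (s - 5)(s - 7) / 15
  L_1(s) = (s - 2)(s - 7) / -6
  L_2(s) = (s - 2)(s - 5) / 10
Then P(s) = -19·L_0(s) - 73·L_1(s) - 129·L_2(s).
Expanding and collecting terms gives P(s) = -2s^2 - 4s - 3.
Check: P(2) = -19. ✓

P(s) = -2s^2 - 4s - 3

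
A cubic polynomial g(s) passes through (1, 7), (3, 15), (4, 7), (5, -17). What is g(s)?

g(s) = -s^3 + 4s^2 + s + 3

Write g(s) = as^3 + bs^2 + cs + d. Substituting each data point gives a linear system:
  a + b + c + d = 7
  27a + 9b + 3c + d = 15
  64a + 16b + 4c + d = 7
  125a + 25b + 5c + d = -17
Solving the system yields a = -1, b = 4, c = 1, d = 3.
So g(s) = -s^3 + 4s^2 + s + 3.
Check: g(4) = 7. ✓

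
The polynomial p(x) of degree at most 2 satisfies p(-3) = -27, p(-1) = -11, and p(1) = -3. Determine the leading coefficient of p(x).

-1

Write p(x) = ax^2 + bx + c. Substituting each data point gives a linear system:
  9a - 3b + c = -27
  a - b + c = -11
  a + b + c = -3
Solving the system yields a = -1, b = 4, c = -6.
So p(x) = -x^2 + 4x - 6.
The leading coefficient is -1.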